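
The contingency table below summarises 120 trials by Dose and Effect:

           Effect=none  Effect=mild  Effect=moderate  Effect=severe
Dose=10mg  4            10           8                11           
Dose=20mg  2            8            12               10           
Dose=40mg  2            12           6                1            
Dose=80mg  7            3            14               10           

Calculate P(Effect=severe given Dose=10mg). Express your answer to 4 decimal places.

Total with Dose=10mg: 4 + 10 + 8 + 11 = 33.
P(Effect=severe | Dose=10mg) = 11/33 = 0.3333.

0.3333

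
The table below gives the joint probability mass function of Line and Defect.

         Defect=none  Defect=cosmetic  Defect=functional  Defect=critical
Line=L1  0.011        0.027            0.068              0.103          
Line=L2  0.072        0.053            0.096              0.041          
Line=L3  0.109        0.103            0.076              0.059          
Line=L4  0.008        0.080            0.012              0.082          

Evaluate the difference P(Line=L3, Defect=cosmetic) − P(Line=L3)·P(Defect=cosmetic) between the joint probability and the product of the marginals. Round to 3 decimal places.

P(Line=L3) = 0.109 + 0.103 + 0.076 + 0.059 = 0.347.
P(Defect=cosmetic) = 0.027 + 0.053 + 0.103 + 0.080 = 0.263.
P(Line=L3, Defect=cosmetic) − P(Line=L3)P(Defect=cosmetic) = 0.103 − 0.347×0.263 = 0.012.

0.012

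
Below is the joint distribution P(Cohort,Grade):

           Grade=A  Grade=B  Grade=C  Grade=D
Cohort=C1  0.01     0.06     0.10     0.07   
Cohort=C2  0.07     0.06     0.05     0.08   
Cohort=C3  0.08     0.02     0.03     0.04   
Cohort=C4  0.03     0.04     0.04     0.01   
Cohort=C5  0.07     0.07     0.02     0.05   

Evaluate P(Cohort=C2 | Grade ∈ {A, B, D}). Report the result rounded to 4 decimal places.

0.2763

P(Grade=A) = 0.01 + 0.07 + 0.08 + 0.03 + 0.07 = 0.26.
P(Grade=B) = 0.06 + 0.06 + 0.02 + 0.04 + 0.07 = 0.25.
P(Grade=D) = 0.07 + 0.08 + 0.04 + 0.01 + 0.05 = 0.25.
P(Grade ∈ {A, B, D}) = 0.26 + 0.25 + 0.25 = 0.76; P(Cohort=C2, Grade ∈ {A, B, D}) = 0.07 + 0.06 + 0.08 = 0.21.
P(Cohort=C2 | Grade ∈ {A, B, D}) = 0.21/0.76 = 0.2763.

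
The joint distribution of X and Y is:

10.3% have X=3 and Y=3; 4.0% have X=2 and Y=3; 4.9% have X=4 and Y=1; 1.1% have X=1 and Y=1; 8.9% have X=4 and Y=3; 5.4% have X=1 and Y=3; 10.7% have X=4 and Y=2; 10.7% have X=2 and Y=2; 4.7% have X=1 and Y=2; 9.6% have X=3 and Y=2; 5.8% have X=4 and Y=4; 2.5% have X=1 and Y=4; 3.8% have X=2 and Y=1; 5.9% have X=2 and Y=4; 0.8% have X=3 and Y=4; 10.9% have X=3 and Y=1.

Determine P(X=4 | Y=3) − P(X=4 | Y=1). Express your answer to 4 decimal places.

P(Y=3) = 0.054 + 0.040 + 0.103 + 0.089 = 0.286; P(X=4 | Y=3) = 0.089/0.286 = 0.31119.
P(Y=1) = 0.011 + 0.038 + 0.109 + 0.049 = 0.207; P(X=4 | Y=1) = 0.049/0.207 = 0.23671.
Difference = 0.0745.

0.0745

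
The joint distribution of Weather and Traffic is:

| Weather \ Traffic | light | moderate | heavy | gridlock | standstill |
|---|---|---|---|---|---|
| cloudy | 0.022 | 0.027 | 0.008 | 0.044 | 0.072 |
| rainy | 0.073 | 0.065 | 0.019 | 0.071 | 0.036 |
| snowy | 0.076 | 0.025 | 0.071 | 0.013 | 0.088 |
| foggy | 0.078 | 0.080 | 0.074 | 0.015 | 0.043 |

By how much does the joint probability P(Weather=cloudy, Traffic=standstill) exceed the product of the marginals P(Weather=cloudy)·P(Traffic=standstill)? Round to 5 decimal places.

0.03065

P(Weather=cloudy) = 0.022 + 0.027 + 0.008 + 0.044 + 0.072 = 0.173.
P(Traffic=standstill) = 0.072 + 0.036 + 0.088 + 0.043 = 0.239.
P(Weather=cloudy, Traffic=standstill) − P(Weather=cloudy)P(Traffic=standstill) = 0.072 − 0.173×0.239 = 0.03065.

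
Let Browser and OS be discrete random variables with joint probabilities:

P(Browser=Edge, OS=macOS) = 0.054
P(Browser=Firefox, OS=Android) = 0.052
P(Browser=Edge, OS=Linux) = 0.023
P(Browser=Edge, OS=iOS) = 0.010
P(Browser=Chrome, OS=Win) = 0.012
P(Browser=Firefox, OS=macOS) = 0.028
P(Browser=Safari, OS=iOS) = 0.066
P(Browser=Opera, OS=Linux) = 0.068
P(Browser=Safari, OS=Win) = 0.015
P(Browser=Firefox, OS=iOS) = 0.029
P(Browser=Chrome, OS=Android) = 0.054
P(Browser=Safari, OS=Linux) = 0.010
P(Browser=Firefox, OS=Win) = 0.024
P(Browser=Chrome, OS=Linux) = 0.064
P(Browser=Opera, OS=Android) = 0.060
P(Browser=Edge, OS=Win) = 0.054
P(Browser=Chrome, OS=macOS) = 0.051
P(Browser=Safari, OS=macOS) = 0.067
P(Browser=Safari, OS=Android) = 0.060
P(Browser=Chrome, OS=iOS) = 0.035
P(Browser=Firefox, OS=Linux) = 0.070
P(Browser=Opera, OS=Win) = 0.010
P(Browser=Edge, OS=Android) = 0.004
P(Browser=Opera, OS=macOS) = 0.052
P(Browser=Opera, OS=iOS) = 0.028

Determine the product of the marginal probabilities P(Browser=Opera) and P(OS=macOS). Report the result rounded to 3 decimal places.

P(Browser=Opera) = 0.010 + 0.052 + 0.068 + 0.028 + 0.060 = 0.218.
P(OS=macOS) = 0.051 + 0.028 + 0.067 + 0.054 + 0.052 = 0.252.
Product: 0.218 × 0.252 = 0.055.

0.055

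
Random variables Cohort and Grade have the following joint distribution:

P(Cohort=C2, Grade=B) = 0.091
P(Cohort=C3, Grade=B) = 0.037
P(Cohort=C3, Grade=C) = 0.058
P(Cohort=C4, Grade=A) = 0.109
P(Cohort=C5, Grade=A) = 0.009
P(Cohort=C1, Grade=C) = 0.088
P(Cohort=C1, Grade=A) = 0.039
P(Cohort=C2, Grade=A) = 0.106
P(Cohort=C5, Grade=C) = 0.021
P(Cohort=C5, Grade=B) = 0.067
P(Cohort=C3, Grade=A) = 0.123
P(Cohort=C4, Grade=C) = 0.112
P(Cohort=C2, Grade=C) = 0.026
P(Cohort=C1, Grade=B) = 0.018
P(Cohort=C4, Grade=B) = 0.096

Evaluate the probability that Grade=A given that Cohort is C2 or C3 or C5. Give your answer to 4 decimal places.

P(Cohort=C2) = 0.106 + 0.091 + 0.026 = 0.223.
P(Cohort=C3) = 0.123 + 0.037 + 0.058 = 0.218.
P(Cohort=C5) = 0.009 + 0.067 + 0.021 = 0.097.
P(Cohort ∈ {C2, C3, C5}) = 0.223 + 0.218 + 0.097 = 0.538; P(Grade=A, Cohort ∈ {C2, C3, C5}) = 0.106 + 0.123 + 0.009 = 0.238.
P(Grade=A | Cohort ∈ {C2, C3, C5}) = 0.238/0.538 = 0.4424.

0.4424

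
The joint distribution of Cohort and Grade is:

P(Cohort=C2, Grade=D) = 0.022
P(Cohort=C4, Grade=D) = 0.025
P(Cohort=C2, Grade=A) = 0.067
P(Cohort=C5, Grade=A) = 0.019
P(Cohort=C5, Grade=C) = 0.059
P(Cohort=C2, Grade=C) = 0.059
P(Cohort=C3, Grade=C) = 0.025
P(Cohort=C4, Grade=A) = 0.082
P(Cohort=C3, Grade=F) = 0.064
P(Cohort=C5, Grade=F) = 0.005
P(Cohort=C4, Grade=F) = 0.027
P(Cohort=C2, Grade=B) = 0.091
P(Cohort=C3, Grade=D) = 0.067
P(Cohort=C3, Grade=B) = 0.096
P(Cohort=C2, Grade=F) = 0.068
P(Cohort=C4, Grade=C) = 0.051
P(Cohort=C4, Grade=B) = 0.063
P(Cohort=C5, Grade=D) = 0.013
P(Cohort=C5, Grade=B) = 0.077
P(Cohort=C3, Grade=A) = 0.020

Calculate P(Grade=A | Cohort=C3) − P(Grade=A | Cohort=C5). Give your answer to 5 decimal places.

P(Cohort=C3) = 0.020 + 0.096 + 0.025 + 0.067 + 0.064 = 0.272; P(Grade=A | Cohort=C3) = 0.020/0.272 = 0.073529.
P(Cohort=C5) = 0.019 + 0.077 + 0.059 + 0.013 + 0.005 = 0.173; P(Grade=A | Cohort=C5) = 0.019/0.173 = 0.109827.
Difference = -0.03630.

-0.03630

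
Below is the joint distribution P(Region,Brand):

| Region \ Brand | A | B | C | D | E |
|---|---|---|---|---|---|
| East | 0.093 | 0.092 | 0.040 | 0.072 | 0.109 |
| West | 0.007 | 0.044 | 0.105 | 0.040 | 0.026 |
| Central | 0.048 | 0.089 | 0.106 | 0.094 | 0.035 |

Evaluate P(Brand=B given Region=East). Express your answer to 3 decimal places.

P(Region=East) = 0.093 + 0.092 + 0.040 + 0.072 + 0.109 = 0.406.
P(Brand=B | Region=East) = 0.092/0.406 = 0.227.

0.227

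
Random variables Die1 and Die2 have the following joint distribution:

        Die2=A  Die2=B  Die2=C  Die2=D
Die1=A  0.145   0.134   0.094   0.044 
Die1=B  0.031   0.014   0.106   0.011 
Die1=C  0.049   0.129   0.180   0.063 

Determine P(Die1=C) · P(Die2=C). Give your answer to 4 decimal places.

0.1600

P(Die1=C) = 0.049 + 0.129 + 0.180 + 0.063 = 0.421.
P(Die2=C) = 0.094 + 0.106 + 0.180 = 0.380.
Product: 0.421 × 0.380 = 0.1600.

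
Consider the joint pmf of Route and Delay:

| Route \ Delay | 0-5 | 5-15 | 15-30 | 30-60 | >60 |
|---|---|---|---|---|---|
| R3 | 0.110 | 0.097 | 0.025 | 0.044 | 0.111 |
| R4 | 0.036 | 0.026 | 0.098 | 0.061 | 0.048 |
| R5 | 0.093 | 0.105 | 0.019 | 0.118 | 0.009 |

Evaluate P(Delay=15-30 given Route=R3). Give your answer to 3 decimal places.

0.065

P(Route=R3) = 0.110 + 0.097 + 0.025 + 0.044 + 0.111 = 0.387.
P(Delay=15-30 | Route=R3) = 0.025/0.387 = 0.065.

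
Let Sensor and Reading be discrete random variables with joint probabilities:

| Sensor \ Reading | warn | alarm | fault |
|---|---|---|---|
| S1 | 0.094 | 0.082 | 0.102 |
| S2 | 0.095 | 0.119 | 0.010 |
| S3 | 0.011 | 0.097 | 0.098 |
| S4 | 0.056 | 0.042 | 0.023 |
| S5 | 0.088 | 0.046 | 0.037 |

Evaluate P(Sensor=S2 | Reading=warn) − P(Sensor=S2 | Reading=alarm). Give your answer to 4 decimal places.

P(Reading=warn) = 0.094 + 0.095 + 0.011 + 0.056 + 0.088 = 0.344; P(Sensor=S2 | Reading=warn) = 0.095/0.344 = 0.27616.
P(Reading=alarm) = 0.082 + 0.119 + 0.097 + 0.042 + 0.046 = 0.386; P(Sensor=S2 | Reading=alarm) = 0.119/0.386 = 0.30829.
Difference = -0.0321.

-0.0321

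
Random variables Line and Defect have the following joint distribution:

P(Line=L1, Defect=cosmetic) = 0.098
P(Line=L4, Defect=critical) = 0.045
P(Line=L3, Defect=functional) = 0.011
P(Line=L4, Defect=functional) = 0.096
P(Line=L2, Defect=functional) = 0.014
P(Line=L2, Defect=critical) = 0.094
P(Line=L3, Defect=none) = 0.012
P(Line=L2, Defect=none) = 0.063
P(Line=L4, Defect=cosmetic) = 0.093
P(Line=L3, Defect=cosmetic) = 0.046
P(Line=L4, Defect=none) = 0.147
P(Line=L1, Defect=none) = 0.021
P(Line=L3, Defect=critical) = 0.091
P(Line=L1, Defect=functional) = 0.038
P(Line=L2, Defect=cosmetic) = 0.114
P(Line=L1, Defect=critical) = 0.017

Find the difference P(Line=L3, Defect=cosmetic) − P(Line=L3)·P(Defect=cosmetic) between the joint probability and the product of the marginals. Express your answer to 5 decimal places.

-0.01016

P(Line=L3) = 0.012 + 0.046 + 0.011 + 0.091 = 0.160.
P(Defect=cosmetic) = 0.098 + 0.114 + 0.046 + 0.093 = 0.351.
P(Line=L3, Defect=cosmetic) − P(Line=L3)P(Defect=cosmetic) = 0.046 − 0.160×0.351 = -0.01016.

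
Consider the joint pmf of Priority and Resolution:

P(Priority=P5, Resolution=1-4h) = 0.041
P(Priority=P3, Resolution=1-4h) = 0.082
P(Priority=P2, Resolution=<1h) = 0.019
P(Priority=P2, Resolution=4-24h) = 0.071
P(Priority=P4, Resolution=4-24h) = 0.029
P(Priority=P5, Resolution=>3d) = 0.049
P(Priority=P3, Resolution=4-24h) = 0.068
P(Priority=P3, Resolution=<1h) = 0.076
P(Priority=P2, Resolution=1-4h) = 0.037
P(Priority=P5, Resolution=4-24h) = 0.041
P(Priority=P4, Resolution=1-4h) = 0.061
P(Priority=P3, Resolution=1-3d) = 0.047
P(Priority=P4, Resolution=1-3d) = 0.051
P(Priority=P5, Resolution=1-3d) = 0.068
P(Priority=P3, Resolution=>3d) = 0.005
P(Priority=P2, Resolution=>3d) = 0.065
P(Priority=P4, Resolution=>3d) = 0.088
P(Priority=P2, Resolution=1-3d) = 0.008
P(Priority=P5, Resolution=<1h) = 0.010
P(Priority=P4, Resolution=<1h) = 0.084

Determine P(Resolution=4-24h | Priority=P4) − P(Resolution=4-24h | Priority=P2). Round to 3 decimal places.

-0.262

P(Priority=P4) = 0.084 + 0.061 + 0.029 + 0.051 + 0.088 = 0.313; P(Resolution=4-24h | Priority=P4) = 0.029/0.313 = 0.0927.
P(Priority=P2) = 0.019 + 0.037 + 0.071 + 0.008 + 0.065 = 0.200; P(Resolution=4-24h | Priority=P2) = 0.071/0.200 = 0.3550.
Difference = -0.262.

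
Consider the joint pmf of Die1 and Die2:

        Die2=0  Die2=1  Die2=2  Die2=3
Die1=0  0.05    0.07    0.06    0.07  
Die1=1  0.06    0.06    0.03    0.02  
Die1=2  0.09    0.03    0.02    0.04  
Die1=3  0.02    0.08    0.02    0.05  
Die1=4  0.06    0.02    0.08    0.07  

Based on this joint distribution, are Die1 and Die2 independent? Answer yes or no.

P(Die1=4) = 0.23 and P(Die2=1) = 0.26, so their product is 0.0598, but P(Die1=4, Die2=1) = 0.02. Since these differ, Die1 and Die2 are not independent.

no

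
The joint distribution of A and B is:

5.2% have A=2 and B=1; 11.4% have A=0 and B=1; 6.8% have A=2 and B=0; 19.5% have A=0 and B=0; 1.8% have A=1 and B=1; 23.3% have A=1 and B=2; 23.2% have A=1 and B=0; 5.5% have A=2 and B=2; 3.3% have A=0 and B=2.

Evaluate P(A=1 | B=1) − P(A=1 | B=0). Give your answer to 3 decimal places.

P(B=1) = 0.114 + 0.018 + 0.052 = 0.184; P(A=1 | B=1) = 0.018/0.184 = 0.0978.
P(B=0) = 0.195 + 0.232 + 0.068 = 0.495; P(A=1 | B=0) = 0.232/0.495 = 0.4687.
Difference = -0.371.

-0.371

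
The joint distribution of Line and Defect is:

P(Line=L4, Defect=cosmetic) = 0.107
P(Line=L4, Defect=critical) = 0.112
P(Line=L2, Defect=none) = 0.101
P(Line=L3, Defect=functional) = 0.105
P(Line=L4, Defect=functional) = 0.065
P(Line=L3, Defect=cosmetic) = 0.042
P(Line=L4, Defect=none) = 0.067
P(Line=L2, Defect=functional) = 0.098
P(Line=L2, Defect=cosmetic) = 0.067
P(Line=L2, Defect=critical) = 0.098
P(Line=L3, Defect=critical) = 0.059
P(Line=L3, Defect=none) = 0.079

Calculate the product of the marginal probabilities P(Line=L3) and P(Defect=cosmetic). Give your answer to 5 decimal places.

0.06156

P(Line=L3) = 0.079 + 0.042 + 0.105 + 0.059 = 0.285.
P(Defect=cosmetic) = 0.067 + 0.042 + 0.107 = 0.216.
Product: 0.285 × 0.216 = 0.06156.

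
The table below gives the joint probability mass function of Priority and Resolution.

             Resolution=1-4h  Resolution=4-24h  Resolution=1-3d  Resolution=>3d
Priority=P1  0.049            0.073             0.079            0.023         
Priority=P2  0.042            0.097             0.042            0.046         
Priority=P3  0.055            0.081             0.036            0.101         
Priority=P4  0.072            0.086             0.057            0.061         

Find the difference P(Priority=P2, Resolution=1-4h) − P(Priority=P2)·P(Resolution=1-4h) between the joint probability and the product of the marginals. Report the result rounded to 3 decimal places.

P(Priority=P2) = 0.042 + 0.097 + 0.042 + 0.046 = 0.227.
P(Resolution=1-4h) = 0.049 + 0.042 + 0.055 + 0.072 = 0.218.
P(Priority=P2, Resolution=1-4h) − P(Priority=P2)P(Resolution=1-4h) = 0.042 − 0.227×0.218 = -0.007.

-0.007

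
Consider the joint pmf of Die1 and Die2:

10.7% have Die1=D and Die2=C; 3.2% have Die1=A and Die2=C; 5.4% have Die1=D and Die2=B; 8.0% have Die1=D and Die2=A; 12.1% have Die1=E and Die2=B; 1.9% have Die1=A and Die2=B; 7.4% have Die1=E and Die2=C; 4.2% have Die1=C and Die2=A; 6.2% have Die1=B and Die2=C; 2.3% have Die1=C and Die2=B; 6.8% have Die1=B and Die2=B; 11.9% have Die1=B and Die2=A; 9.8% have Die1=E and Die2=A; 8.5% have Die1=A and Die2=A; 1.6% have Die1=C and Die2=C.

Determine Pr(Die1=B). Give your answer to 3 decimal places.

P(Die1=B) = 0.119 + 0.068 + 0.062 = 0.249.

0.249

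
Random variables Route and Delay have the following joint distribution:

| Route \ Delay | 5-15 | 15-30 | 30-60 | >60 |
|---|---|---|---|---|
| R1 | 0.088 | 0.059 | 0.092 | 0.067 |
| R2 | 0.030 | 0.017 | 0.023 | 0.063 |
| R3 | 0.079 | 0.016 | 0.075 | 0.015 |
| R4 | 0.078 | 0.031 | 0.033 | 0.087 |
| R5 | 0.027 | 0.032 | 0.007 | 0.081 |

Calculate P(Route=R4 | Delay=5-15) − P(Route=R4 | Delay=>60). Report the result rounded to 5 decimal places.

-0.01968

P(Delay=5-15) = 0.088 + 0.030 + 0.079 + 0.078 + 0.027 = 0.302; P(Route=R4 | Delay=5-15) = 0.078/0.302 = 0.258278.
P(Delay=>60) = 0.067 + 0.063 + 0.015 + 0.087 + 0.081 = 0.313; P(Route=R4 | Delay=>60) = 0.087/0.313 = 0.277955.
Difference = -0.01968.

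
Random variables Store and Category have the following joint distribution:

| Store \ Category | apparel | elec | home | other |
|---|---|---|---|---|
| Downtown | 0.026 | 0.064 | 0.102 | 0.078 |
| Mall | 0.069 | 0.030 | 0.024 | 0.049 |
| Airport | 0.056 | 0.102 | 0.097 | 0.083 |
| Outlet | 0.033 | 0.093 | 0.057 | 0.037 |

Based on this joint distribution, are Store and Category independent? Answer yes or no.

P(Store=Mall) = 0.172 and P(Category=apparel) = 0.184, so their product is 0.03165, but P(Store=Mall, Category=apparel) = 0.069. Since these differ, Store and Category are not independent.

no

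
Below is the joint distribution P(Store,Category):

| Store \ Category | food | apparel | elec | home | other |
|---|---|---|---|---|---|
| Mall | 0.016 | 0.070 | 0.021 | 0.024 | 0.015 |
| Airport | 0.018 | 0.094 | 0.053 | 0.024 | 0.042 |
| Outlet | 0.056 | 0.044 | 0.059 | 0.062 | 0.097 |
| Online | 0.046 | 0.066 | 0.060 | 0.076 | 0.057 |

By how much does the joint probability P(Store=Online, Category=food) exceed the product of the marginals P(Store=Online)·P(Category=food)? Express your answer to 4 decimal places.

0.0045

P(Store=Online) = 0.046 + 0.066 + 0.060 + 0.076 + 0.057 = 0.305.
P(Category=food) = 0.016 + 0.018 + 0.056 + 0.046 = 0.136.
P(Store=Online, Category=food) − P(Store=Online)P(Category=food) = 0.046 − 0.305×0.136 = 0.0045.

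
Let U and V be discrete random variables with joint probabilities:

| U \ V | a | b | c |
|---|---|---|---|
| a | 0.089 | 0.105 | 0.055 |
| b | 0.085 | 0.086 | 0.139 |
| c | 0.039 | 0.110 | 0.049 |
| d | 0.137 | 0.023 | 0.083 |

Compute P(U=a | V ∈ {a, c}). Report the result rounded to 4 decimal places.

P(V=a) = 0.089 + 0.085 + 0.039 + 0.137 = 0.350.
P(V=c) = 0.055 + 0.139 + 0.049 + 0.083 = 0.326.
P(V ∈ {a, c}) = 0.350 + 0.326 = 0.676; P(U=a, V ∈ {a, c}) = 0.089 + 0.055 = 0.144.
P(U=a | V ∈ {a, c}) = 0.144/0.676 = 0.2130.

0.2130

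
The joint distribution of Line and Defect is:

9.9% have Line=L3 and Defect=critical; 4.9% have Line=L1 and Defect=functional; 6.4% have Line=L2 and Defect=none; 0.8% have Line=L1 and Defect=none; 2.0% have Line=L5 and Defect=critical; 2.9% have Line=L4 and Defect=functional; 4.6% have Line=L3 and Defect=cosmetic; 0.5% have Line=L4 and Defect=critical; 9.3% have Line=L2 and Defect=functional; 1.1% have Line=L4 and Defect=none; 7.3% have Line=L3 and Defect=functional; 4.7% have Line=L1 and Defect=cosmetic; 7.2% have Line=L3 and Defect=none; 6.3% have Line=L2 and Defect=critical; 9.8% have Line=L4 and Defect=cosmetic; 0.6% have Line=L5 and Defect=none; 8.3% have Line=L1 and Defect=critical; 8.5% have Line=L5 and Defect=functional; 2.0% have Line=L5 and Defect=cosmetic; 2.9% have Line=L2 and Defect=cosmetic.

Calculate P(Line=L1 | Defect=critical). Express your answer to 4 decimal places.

0.3074

P(Defect=critical) = 0.083 + 0.063 + 0.099 + 0.005 + 0.020 = 0.270.
P(Line=L1 | Defect=critical) = 0.083/0.270 = 0.3074.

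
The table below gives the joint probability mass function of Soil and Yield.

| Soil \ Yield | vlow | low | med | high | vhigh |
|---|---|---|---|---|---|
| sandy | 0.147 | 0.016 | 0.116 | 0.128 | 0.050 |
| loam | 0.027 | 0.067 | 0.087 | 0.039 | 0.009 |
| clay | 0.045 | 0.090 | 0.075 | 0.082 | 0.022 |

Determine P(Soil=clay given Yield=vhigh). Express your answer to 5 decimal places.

0.27160

P(Yield=vhigh) = 0.050 + 0.009 + 0.022 = 0.081.
P(Soil=clay | Yield=vhigh) = 0.022/0.081 = 0.27160.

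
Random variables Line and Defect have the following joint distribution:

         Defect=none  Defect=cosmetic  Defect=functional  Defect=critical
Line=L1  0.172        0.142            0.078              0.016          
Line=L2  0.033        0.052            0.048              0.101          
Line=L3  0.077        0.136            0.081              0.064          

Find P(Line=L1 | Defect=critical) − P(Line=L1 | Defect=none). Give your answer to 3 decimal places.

-0.522

P(Defect=critical) = 0.016 + 0.101 + 0.064 = 0.181; P(Line=L1 | Defect=critical) = 0.016/0.181 = 0.0884.
P(Defect=none) = 0.172 + 0.033 + 0.077 = 0.282; P(Line=L1 | Defect=none) = 0.172/0.282 = 0.6099.
Difference = -0.522.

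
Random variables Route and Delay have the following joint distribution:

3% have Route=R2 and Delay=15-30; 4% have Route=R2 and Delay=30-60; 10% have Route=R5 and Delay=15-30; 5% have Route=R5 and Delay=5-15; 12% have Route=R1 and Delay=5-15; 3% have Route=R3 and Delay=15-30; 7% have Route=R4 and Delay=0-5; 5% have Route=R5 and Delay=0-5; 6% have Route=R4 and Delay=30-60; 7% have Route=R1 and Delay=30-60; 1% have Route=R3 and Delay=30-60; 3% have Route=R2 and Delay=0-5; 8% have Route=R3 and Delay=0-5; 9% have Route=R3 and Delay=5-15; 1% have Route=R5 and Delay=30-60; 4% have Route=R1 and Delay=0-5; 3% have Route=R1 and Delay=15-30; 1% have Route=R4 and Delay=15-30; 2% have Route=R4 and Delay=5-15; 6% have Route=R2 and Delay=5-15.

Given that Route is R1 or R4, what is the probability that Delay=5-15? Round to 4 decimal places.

P(Route=R1) = 0.04 + 0.12 + 0.03 + 0.07 = 0.26.
P(Route=R4) = 0.07 + 0.02 + 0.01 + 0.06 = 0.16.
P(Route ∈ {R1, R4}) = 0.26 + 0.16 = 0.42; P(Delay=5-15, Route ∈ {R1, R4}) = 0.12 + 0.02 = 0.14.
P(Delay=5-15 | Route ∈ {R1, R4}) = 0.14/0.42 = 0.3333.

0.3333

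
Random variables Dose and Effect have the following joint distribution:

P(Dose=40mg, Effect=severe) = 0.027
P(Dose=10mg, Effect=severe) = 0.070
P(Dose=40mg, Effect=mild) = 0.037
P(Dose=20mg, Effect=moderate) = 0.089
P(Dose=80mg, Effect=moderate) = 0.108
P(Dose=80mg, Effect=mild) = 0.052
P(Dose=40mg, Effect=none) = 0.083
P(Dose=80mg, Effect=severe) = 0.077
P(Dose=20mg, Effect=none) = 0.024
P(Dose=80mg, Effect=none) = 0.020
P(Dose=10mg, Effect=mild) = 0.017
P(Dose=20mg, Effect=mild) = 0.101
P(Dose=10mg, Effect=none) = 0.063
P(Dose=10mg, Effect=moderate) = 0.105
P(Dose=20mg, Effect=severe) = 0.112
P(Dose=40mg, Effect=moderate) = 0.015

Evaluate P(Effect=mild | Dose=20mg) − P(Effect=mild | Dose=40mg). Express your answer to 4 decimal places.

P(Dose=20mg) = 0.024 + 0.101 + 0.089 + 0.112 = 0.326; P(Effect=mild | Dose=20mg) = 0.101/0.326 = 0.30982.
P(Dose=40mg) = 0.083 + 0.037 + 0.015 + 0.027 = 0.162; P(Effect=mild | Dose=40mg) = 0.037/0.162 = 0.22840.
Difference = 0.0814.

0.0814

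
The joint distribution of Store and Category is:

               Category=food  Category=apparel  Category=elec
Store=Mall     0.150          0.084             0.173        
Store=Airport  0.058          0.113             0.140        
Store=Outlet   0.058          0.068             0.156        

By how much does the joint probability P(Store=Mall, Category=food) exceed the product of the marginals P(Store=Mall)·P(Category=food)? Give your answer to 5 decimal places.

0.04174

P(Store=Mall) = 0.150 + 0.084 + 0.173 = 0.407.
P(Category=food) = 0.150 + 0.058 + 0.058 = 0.266.
P(Store=Mall, Category=food) − P(Store=Mall)P(Category=food) = 0.150 − 0.407×0.266 = 0.04174.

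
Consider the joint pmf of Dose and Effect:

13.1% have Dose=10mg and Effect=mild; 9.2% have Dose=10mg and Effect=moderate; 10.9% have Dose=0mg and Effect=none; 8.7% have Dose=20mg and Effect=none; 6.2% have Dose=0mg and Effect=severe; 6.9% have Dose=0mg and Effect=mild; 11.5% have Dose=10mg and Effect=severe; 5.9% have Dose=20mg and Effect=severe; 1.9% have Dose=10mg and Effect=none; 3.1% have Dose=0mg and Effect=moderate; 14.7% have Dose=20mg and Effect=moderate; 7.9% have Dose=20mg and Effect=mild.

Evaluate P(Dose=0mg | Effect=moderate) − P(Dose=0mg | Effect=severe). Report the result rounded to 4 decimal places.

P(Effect=moderate) = 0.031 + 0.092 + 0.147 = 0.270; P(Dose=0mg | Effect=moderate) = 0.031/0.270 = 0.11481.
P(Effect=severe) = 0.062 + 0.115 + 0.059 = 0.236; P(Dose=0mg | Effect=severe) = 0.062/0.236 = 0.26271.
Difference = -0.1479.

-0.1479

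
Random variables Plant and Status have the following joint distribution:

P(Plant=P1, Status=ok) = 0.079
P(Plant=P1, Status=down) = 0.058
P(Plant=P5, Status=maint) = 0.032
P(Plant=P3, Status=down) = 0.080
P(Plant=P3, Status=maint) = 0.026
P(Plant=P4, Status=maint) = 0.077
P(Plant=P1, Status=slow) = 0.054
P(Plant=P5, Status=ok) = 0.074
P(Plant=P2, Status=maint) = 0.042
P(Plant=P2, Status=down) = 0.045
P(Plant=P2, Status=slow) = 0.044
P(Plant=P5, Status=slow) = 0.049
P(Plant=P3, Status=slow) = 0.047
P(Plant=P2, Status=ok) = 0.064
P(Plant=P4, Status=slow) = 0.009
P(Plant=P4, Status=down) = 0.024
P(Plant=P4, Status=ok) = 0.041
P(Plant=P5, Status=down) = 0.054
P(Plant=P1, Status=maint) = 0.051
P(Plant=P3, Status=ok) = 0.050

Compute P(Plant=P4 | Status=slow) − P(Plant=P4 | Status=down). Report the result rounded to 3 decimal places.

P(Status=slow) = 0.054 + 0.044 + 0.047 + 0.009 + 0.049 = 0.203; P(Plant=P4 | Status=slow) = 0.009/0.203 = 0.0443.
P(Status=down) = 0.058 + 0.045 + 0.080 + 0.024 + 0.054 = 0.261; P(Plant=P4 | Status=down) = 0.024/0.261 = 0.0920.
Difference = -0.048.

-0.048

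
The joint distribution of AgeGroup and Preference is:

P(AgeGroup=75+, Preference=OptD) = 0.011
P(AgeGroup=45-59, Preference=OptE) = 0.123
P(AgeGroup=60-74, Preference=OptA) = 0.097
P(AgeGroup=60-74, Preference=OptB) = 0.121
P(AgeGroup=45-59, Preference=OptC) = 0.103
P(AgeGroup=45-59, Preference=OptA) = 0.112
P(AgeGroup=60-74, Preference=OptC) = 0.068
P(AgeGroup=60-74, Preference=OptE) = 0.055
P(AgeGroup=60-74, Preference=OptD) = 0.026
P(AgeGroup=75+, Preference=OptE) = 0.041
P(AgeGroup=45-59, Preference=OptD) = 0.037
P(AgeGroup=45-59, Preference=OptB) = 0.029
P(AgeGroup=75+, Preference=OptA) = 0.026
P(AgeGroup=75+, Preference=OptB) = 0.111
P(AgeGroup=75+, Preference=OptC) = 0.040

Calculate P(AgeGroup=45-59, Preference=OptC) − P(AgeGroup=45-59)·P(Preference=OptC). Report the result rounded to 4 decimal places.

0.0178

P(AgeGroup=45-59) = 0.112 + 0.029 + 0.103 + 0.037 + 0.123 = 0.404.
P(Preference=OptC) = 0.103 + 0.068 + 0.040 = 0.211.
P(AgeGroup=45-59, Preference=OptC) − P(AgeGroup=45-59)P(Preference=OptC) = 0.103 − 0.404×0.211 = 0.0178.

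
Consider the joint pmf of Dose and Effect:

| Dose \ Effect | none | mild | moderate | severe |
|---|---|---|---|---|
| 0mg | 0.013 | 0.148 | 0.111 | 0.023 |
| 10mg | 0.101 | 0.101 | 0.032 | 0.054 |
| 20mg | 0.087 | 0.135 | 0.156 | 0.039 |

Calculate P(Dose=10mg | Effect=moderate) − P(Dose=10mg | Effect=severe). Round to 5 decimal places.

P(Effect=moderate) = 0.111 + 0.032 + 0.156 = 0.299; P(Dose=10mg | Effect=moderate) = 0.032/0.299 = 0.107023.
P(Effect=severe) = 0.023 + 0.054 + 0.039 = 0.116; P(Dose=10mg | Effect=severe) = 0.054/0.116 = 0.465517.
Difference = -0.35849.

-0.35849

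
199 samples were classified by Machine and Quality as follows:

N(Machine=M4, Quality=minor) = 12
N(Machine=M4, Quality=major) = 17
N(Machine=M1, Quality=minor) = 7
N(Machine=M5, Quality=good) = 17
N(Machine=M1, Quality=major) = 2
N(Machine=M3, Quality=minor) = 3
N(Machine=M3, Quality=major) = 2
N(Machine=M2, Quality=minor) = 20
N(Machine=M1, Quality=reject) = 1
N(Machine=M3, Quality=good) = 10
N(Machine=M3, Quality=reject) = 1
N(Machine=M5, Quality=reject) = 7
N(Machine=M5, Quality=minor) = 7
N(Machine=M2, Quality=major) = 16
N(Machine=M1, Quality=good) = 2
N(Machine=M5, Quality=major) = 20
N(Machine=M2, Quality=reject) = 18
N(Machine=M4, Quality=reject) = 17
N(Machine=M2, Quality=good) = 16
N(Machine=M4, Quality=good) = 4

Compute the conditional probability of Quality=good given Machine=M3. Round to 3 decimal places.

0.625

Total with Machine=M3: 10 + 3 + 2 + 1 = 16.
P(Quality=good | Machine=M3) = 10/16 = 0.625.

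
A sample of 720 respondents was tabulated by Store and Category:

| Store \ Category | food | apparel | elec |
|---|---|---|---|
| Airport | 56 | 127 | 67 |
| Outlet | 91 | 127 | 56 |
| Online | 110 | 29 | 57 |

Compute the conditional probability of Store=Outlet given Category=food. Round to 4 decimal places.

Total with Category=food: 56 + 91 + 110 = 257.
P(Store=Outlet | Category=food) = 91/257 = 0.3541.

0.3541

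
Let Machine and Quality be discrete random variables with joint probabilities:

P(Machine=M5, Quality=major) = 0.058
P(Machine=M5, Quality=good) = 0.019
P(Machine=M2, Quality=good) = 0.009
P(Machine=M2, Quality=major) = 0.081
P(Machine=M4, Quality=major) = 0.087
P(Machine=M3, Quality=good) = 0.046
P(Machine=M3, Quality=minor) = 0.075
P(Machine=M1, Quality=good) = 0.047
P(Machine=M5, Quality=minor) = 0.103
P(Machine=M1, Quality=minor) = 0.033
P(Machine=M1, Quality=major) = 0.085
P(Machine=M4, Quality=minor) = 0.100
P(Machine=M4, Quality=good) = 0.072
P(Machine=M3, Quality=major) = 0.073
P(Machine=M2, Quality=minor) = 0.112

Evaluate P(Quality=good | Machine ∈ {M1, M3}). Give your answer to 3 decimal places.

P(Machine=M1) = 0.047 + 0.033 + 0.085 = 0.165.
P(Machine=M3) = 0.046 + 0.075 + 0.073 = 0.194.
P(Machine ∈ {M1, M3}) = 0.165 + 0.194 = 0.359; P(Quality=good, Machine ∈ {M1, M3}) = 0.047 + 0.046 = 0.093.
P(Quality=good | Machine ∈ {M1, M3}) = 0.093/0.359 = 0.259.

0.259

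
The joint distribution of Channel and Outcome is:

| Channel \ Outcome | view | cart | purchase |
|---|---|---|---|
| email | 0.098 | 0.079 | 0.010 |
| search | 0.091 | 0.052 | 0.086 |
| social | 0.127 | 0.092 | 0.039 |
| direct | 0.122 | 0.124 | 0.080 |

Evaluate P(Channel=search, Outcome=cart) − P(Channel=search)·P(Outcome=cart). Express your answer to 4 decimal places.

-0.0275

P(Channel=search) = 0.091 + 0.052 + 0.086 = 0.229.
P(Outcome=cart) = 0.079 + 0.052 + 0.092 + 0.124 = 0.347.
P(Channel=search, Outcome=cart) − P(Channel=search)P(Outcome=cart) = 0.052 − 0.229×0.347 = -0.0275.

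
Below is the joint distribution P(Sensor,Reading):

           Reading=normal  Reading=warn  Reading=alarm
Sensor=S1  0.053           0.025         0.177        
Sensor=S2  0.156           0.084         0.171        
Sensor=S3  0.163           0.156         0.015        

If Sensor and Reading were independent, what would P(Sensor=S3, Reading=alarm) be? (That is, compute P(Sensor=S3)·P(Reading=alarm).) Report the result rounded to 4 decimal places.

0.1212

P(Sensor=S3) = 0.163 + 0.156 + 0.015 = 0.334.
P(Reading=alarm) = 0.177 + 0.171 + 0.015 = 0.363.
Product: 0.334 × 0.363 = 0.1212.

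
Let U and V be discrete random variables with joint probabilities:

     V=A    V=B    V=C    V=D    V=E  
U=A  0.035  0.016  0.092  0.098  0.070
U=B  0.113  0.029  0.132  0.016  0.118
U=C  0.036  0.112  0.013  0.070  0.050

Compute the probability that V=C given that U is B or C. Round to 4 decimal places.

P(U=B) = 0.113 + 0.029 + 0.132 + 0.016 + 0.118 = 0.408.
P(U=C) = 0.036 + 0.112 + 0.013 + 0.070 + 0.050 = 0.281.
P(U ∈ {B, C}) = 0.408 + 0.281 = 0.689; P(V=C, U ∈ {B, C}) = 0.132 + 0.013 = 0.145.
P(V=C | U ∈ {B, C}) = 0.145/0.689 = 0.2104.

0.2104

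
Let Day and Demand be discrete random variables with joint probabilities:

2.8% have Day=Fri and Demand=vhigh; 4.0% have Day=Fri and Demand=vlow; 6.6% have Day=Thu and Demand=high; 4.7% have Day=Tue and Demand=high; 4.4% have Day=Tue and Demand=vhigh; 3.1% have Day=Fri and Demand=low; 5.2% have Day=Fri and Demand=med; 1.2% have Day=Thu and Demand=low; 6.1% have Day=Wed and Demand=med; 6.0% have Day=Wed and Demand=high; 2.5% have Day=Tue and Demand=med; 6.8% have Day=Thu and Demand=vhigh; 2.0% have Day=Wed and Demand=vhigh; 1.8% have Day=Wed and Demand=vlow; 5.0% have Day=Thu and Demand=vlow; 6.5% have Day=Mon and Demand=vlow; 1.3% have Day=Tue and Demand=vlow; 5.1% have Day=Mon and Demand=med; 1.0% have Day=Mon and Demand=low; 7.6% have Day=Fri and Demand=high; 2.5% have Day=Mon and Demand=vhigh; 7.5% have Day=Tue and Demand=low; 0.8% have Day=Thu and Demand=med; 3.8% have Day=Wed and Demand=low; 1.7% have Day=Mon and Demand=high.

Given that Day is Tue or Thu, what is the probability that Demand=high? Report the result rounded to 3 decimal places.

P(Day=Tue) = 0.013 + 0.075 + 0.025 + 0.047 + 0.044 = 0.204.
P(Day=Thu) = 0.050 + 0.012 + 0.008 + 0.066 + 0.068 = 0.204.
P(Day ∈ {Tue, Thu}) = 0.204 + 0.204 = 0.408; P(Demand=high, Day ∈ {Tue, Thu}) = 0.047 + 0.066 = 0.113.
P(Demand=high | Day ∈ {Tue, Thu}) = 0.113/0.408 = 0.277.

0.277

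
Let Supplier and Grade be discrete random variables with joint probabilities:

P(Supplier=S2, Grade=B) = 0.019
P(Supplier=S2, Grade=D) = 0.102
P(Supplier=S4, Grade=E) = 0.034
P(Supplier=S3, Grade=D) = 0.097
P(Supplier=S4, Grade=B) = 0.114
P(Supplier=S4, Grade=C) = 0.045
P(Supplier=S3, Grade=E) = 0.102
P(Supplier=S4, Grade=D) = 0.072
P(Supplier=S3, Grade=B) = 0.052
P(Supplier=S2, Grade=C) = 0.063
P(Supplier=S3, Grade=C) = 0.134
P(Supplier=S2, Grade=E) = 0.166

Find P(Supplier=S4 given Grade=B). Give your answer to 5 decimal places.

0.61622

P(Grade=B) = 0.019 + 0.052 + 0.114 = 0.185.
P(Supplier=S4 | Grade=B) = 0.114/0.185 = 0.61622.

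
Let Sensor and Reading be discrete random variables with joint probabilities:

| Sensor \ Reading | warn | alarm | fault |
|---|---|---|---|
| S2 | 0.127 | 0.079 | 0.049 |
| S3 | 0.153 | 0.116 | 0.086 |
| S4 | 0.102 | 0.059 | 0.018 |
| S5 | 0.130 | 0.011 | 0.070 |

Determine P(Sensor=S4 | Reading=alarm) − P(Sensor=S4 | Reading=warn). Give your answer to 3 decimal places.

P(Reading=alarm) = 0.079 + 0.116 + 0.059 + 0.011 = 0.265; P(Sensor=S4 | Reading=alarm) = 0.059/0.265 = 0.2226.
P(Reading=warn) = 0.127 + 0.153 + 0.102 + 0.130 = 0.512; P(Sensor=S4 | Reading=warn) = 0.102/0.512 = 0.1992.
Difference = 0.023.

0.023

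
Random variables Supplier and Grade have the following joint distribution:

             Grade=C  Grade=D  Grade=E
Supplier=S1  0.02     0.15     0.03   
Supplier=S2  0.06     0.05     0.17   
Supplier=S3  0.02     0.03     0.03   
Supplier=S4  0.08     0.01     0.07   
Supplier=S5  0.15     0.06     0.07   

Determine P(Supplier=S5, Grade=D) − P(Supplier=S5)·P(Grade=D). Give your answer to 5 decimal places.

-0.02400

P(Supplier=S5) = 0.15 + 0.06 + 0.07 = 0.28.
P(Grade=D) = 0.15 + 0.05 + 0.03 + 0.01 + 0.06 = 0.30.
P(Supplier=S5, Grade=D) − P(Supplier=S5)P(Grade=D) = 0.06 − 0.28×0.30 = -0.02400.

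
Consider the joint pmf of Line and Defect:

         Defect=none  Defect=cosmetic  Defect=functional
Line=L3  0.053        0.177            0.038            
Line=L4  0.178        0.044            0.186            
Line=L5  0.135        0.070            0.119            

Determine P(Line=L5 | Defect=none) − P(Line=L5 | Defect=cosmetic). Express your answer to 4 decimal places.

0.1283

P(Defect=none) = 0.053 + 0.178 + 0.135 = 0.366; P(Line=L5 | Defect=none) = 0.135/0.366 = 0.36885.
P(Defect=cosmetic) = 0.177 + 0.044 + 0.070 = 0.291; P(Line=L5 | Defect=cosmetic) = 0.070/0.291 = 0.24055.
Difference = 0.1283.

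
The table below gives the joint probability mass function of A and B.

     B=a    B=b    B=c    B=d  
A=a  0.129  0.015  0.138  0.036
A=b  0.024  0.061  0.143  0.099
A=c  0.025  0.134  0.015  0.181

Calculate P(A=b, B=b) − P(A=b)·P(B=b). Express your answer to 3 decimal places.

-0.008

P(A=b) = 0.024 + 0.061 + 0.143 + 0.099 = 0.327.
P(B=b) = 0.015 + 0.061 + 0.134 = 0.210.
P(A=b, B=b) − P(A=b)P(B=b) = 0.061 − 0.327×0.210 = -0.008.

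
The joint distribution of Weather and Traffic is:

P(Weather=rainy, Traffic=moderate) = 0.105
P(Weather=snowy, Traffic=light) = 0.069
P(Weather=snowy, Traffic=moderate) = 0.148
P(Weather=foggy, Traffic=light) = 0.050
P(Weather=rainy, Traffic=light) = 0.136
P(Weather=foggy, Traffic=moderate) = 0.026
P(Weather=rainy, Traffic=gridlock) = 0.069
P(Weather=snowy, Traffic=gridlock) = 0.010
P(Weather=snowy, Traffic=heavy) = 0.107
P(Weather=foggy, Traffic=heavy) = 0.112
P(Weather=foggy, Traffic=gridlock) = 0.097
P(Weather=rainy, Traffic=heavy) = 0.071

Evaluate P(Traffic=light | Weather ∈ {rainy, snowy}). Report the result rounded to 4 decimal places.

0.2867

P(Weather=rainy) = 0.136 + 0.105 + 0.071 + 0.069 = 0.381.
P(Weather=snowy) = 0.069 + 0.148 + 0.107 + 0.010 = 0.334.
P(Weather ∈ {rainy, snowy}) = 0.381 + 0.334 = 0.715; P(Traffic=light, Weather ∈ {rainy, snowy}) = 0.136 + 0.069 = 0.205.
P(Traffic=light | Weather ∈ {rainy, snowy}) = 0.205/0.715 = 0.2867.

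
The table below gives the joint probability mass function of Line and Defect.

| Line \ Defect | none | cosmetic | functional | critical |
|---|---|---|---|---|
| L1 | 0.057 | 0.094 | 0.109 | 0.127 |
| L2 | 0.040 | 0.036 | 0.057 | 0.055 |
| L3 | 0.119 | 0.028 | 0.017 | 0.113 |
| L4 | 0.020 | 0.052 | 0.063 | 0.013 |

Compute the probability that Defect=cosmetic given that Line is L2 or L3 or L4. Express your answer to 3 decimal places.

0.189

P(Line=L2) = 0.040 + 0.036 + 0.057 + 0.055 = 0.188.
P(Line=L3) = 0.119 + 0.028 + 0.017 + 0.113 = 0.277.
P(Line=L4) = 0.020 + 0.052 + 0.063 + 0.013 = 0.148.
P(Line ∈ {L2, L3, L4}) = 0.188 + 0.277 + 0.148 = 0.613; P(Defect=cosmetic, Line ∈ {L2, L3, L4}) = 0.036 + 0.028 + 0.052 = 0.116.
P(Defect=cosmetic | Line ∈ {L2, L3, L4}) = 0.116/0.613 = 0.189.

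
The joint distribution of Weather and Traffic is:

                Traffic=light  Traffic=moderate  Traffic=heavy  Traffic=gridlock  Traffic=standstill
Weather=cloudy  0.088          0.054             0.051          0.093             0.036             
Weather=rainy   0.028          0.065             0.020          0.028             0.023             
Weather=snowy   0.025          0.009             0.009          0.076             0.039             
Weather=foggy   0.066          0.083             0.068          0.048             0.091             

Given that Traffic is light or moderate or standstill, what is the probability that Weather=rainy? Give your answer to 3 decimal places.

0.191

P(Traffic=light) = 0.088 + 0.028 + 0.025 + 0.066 = 0.207.
P(Traffic=moderate) = 0.054 + 0.065 + 0.009 + 0.083 = 0.211.
P(Traffic=standstill) = 0.036 + 0.023 + 0.039 + 0.091 = 0.189.
P(Traffic ∈ {light, moderate, standstill}) = 0.207 + 0.211 + 0.189 = 0.607; P(Weather=rainy, Traffic ∈ {light, moderate, standstill}) = 0.028 + 0.065 + 0.023 = 0.116.
P(Weather=rainy | Traffic ∈ {light, moderate, standstill}) = 0.116/0.607 = 0.191.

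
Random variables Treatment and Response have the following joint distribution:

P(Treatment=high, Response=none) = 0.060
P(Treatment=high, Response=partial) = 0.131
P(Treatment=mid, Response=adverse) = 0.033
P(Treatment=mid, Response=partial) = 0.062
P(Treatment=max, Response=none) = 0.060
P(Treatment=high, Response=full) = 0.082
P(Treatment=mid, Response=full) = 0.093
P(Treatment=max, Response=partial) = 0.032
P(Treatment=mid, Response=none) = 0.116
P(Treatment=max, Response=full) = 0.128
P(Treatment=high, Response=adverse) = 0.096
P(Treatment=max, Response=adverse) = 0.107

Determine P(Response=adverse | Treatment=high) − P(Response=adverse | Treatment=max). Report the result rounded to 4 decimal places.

P(Treatment=high) = 0.060 + 0.131 + 0.082 + 0.096 = 0.369; P(Response=adverse | Treatment=high) = 0.096/0.369 = 0.26016.
P(Treatment=max) = 0.060 + 0.032 + 0.128 + 0.107 = 0.327; P(Response=adverse | Treatment=max) = 0.107/0.327 = 0.32722.
Difference = -0.0671.

-0.0671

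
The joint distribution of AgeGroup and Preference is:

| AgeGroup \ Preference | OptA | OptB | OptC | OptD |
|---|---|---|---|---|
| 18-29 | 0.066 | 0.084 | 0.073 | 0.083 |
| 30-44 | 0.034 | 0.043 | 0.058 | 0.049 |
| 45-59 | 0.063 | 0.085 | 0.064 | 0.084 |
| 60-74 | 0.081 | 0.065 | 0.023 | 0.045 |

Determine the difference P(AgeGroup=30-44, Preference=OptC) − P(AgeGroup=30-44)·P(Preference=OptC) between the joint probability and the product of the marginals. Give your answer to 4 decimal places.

0.0179

P(AgeGroup=30-44) = 0.034 + 0.043 + 0.058 + 0.049 = 0.184.
P(Preference=OptC) = 0.073 + 0.058 + 0.064 + 0.023 = 0.218.
P(AgeGroup=30-44, Preference=OptC) − P(AgeGroup=30-44)P(Preference=OptC) = 0.058 − 0.184×0.218 = 0.0179.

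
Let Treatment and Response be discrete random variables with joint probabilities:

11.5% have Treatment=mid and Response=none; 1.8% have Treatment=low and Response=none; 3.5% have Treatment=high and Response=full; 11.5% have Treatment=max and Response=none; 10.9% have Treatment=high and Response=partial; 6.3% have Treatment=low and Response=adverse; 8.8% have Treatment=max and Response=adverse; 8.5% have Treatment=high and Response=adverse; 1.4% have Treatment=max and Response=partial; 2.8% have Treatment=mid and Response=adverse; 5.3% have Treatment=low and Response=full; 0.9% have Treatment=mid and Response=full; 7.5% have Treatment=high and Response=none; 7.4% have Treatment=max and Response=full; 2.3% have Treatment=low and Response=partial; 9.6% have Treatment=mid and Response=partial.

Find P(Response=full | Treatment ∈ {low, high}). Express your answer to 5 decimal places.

P(Treatment=low) = 0.018 + 0.023 + 0.053 + 0.063 = 0.157.
P(Treatment=high) = 0.075 + 0.109 + 0.035 + 0.085 = 0.304.
P(Treatment ∈ {low, high}) = 0.157 + 0.304 = 0.461; P(Response=full, Treatment ∈ {low, high}) = 0.053 + 0.035 = 0.088.
P(Response=full | Treatment ∈ {low, high}) = 0.088/0.461 = 0.19089.

0.19089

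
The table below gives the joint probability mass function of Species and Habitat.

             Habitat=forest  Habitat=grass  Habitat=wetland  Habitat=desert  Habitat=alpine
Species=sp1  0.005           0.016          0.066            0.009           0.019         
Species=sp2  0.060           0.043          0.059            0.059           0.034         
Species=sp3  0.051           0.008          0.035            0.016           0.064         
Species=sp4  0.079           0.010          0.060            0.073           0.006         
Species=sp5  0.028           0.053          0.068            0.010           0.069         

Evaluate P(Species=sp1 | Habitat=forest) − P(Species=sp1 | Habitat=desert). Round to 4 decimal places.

P(Habitat=forest) = 0.005 + 0.060 + 0.051 + 0.079 + 0.028 = 0.223; P(Species=sp1 | Habitat=forest) = 0.005/0.223 = 0.02242.
P(Habitat=desert) = 0.009 + 0.059 + 0.016 + 0.073 + 0.010 = 0.167; P(Species=sp1 | Habitat=desert) = 0.009/0.167 = 0.05389.
Difference = -0.0315.

-0.0315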